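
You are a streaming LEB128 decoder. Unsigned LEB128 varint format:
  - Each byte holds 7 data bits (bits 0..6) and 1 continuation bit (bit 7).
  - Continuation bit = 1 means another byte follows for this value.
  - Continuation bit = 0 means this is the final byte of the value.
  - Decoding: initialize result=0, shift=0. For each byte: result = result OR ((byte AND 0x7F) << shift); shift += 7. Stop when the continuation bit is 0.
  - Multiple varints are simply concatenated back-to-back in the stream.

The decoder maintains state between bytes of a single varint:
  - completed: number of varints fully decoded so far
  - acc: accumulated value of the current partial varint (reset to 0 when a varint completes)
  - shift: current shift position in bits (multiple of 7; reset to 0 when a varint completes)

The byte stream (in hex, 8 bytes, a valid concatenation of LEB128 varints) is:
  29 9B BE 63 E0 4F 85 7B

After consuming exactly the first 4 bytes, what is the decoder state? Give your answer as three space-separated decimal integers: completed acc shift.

byte[0]=0x29 cont=0 payload=0x29: varint #1 complete (value=41); reset -> completed=1 acc=0 shift=0
byte[1]=0x9B cont=1 payload=0x1B: acc |= 27<<0 -> completed=1 acc=27 shift=7
byte[2]=0xBE cont=1 payload=0x3E: acc |= 62<<7 -> completed=1 acc=7963 shift=14
byte[3]=0x63 cont=0 payload=0x63: varint #2 complete (value=1629979); reset -> completed=2 acc=0 shift=0

Answer: 2 0 0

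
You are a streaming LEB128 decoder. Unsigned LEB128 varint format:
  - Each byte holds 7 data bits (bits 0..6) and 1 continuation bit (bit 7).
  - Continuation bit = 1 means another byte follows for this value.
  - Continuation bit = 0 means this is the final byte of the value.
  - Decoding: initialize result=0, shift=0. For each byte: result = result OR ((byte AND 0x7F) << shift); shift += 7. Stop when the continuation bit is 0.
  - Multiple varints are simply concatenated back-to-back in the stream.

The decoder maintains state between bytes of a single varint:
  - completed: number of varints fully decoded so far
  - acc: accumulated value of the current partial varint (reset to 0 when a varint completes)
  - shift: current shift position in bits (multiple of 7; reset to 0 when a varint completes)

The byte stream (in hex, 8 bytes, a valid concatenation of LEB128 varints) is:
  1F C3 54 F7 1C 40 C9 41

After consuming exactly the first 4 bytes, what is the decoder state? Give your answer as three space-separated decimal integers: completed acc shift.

byte[0]=0x1F cont=0 payload=0x1F: varint #1 complete (value=31); reset -> completed=1 acc=0 shift=0
byte[1]=0xC3 cont=1 payload=0x43: acc |= 67<<0 -> completed=1 acc=67 shift=7
byte[2]=0x54 cont=0 payload=0x54: varint #2 complete (value=10819); reset -> completed=2 acc=0 shift=0
byte[3]=0xF7 cont=1 payload=0x77: acc |= 119<<0 -> completed=2 acc=119 shift=7

Answer: 2 119 7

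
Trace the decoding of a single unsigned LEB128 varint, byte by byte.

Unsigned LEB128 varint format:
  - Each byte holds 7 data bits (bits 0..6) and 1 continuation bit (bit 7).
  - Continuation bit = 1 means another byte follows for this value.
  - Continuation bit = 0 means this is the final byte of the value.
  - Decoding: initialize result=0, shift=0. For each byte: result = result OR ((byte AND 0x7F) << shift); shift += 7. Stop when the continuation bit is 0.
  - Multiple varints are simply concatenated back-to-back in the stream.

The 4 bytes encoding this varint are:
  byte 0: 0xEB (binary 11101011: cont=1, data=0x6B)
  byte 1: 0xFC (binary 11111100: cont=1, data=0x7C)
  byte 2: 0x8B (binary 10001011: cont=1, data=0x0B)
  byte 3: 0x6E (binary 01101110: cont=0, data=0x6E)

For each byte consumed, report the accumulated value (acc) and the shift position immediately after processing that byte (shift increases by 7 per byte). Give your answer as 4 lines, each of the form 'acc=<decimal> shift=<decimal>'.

Answer: acc=107 shift=7
acc=15979 shift=14
acc=196203 shift=21
acc=230882923 shift=28

Derivation:
byte 0=0xEB: payload=0x6B=107, contrib = 107<<0 = 107; acc -> 107, shift -> 7
byte 1=0xFC: payload=0x7C=124, contrib = 124<<7 = 15872; acc -> 15979, shift -> 14
byte 2=0x8B: payload=0x0B=11, contrib = 11<<14 = 180224; acc -> 196203, shift -> 21
byte 3=0x6E: payload=0x6E=110, contrib = 110<<21 = 230686720; acc -> 230882923, shift -> 28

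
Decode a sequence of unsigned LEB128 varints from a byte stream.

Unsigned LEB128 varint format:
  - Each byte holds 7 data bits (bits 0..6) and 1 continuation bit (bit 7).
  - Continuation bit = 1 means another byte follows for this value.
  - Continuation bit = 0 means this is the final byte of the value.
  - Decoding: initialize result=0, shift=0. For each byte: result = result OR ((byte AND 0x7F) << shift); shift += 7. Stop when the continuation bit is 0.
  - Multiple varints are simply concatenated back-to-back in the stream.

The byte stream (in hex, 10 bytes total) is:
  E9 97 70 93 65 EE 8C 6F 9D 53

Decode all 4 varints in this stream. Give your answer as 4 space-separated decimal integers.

  byte[0]=0xE9 cont=1 payload=0x69=105: acc |= 105<<0 -> acc=105 shift=7
  byte[1]=0x97 cont=1 payload=0x17=23: acc |= 23<<7 -> acc=3049 shift=14
  byte[2]=0x70 cont=0 payload=0x70=112: acc |= 112<<14 -> acc=1838057 shift=21 [end]
Varint 1: bytes[0:3] = E9 97 70 -> value 1838057 (3 byte(s))
  byte[3]=0x93 cont=1 payload=0x13=19: acc |= 19<<0 -> acc=19 shift=7
  byte[4]=0x65 cont=0 payload=0x65=101: acc |= 101<<7 -> acc=12947 shift=14 [end]
Varint 2: bytes[3:5] = 93 65 -> value 12947 (2 byte(s))
  byte[5]=0xEE cont=1 payload=0x6E=110: acc |= 110<<0 -> acc=110 shift=7
  byte[6]=0x8C cont=1 payload=0x0C=12: acc |= 12<<7 -> acc=1646 shift=14
  byte[7]=0x6F cont=0 payload=0x6F=111: acc |= 111<<14 -> acc=1820270 shift=21 [end]
Varint 3: bytes[5:8] = EE 8C 6F -> value 1820270 (3 byte(s))
  byte[8]=0x9D cont=1 payload=0x1D=29: acc |= 29<<0 -> acc=29 shift=7
  byte[9]=0x53 cont=0 payload=0x53=83: acc |= 83<<7 -> acc=10653 shift=14 [end]
Varint 4: bytes[8:10] = 9D 53 -> value 10653 (2 byte(s))

Answer: 1838057 12947 1820270 10653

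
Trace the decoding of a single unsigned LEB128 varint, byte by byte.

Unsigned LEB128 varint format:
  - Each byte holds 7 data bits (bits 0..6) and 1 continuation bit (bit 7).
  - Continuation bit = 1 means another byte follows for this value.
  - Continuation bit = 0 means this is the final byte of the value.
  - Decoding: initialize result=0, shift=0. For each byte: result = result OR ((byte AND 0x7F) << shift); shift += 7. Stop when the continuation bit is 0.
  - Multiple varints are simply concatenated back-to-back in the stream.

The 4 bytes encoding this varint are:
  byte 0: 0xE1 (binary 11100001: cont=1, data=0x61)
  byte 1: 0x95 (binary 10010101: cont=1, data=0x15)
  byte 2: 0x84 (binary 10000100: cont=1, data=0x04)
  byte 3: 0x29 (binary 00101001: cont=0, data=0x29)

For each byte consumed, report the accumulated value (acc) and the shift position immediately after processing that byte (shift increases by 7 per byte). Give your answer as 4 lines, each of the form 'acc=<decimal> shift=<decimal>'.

Answer: acc=97 shift=7
acc=2785 shift=14
acc=68321 shift=21
acc=86051553 shift=28

Derivation:
byte 0=0xE1: payload=0x61=97, contrib = 97<<0 = 97; acc -> 97, shift -> 7
byte 1=0x95: payload=0x15=21, contrib = 21<<7 = 2688; acc -> 2785, shift -> 14
byte 2=0x84: payload=0x04=4, contrib = 4<<14 = 65536; acc -> 68321, shift -> 21
byte 3=0x29: payload=0x29=41, contrib = 41<<21 = 85983232; acc -> 86051553, shift -> 28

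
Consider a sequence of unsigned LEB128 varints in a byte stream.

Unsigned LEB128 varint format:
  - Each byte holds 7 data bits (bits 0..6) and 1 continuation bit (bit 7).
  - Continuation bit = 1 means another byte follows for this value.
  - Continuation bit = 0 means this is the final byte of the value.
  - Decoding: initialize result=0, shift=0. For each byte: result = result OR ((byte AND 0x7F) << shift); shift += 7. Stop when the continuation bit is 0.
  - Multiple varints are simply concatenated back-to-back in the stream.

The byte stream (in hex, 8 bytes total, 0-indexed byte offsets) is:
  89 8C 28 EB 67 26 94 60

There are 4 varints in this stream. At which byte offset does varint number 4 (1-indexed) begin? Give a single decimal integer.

  byte[0]=0x89 cont=1 payload=0x09=9: acc |= 9<<0 -> acc=9 shift=7
  byte[1]=0x8C cont=1 payload=0x0C=12: acc |= 12<<7 -> acc=1545 shift=14
  byte[2]=0x28 cont=0 payload=0x28=40: acc |= 40<<14 -> acc=656905 shift=21 [end]
Varint 1: bytes[0:3] = 89 8C 28 -> value 656905 (3 byte(s))
  byte[3]=0xEB cont=1 payload=0x6B=107: acc |= 107<<0 -> acc=107 shift=7
  byte[4]=0x67 cont=0 payload=0x67=103: acc |= 103<<7 -> acc=13291 shift=14 [end]
Varint 2: bytes[3:5] = EB 67 -> value 13291 (2 byte(s))
  byte[5]=0x26 cont=0 payload=0x26=38: acc |= 38<<0 -> acc=38 shift=7 [end]
Varint 3: bytes[5:6] = 26 -> value 38 (1 byte(s))
  byte[6]=0x94 cont=1 payload=0x14=20: acc |= 20<<0 -> acc=20 shift=7
  byte[7]=0x60 cont=0 payload=0x60=96: acc |= 96<<7 -> acc=12308 shift=14 [end]
Varint 4: bytes[6:8] = 94 60 -> value 12308 (2 byte(s))

Answer: 6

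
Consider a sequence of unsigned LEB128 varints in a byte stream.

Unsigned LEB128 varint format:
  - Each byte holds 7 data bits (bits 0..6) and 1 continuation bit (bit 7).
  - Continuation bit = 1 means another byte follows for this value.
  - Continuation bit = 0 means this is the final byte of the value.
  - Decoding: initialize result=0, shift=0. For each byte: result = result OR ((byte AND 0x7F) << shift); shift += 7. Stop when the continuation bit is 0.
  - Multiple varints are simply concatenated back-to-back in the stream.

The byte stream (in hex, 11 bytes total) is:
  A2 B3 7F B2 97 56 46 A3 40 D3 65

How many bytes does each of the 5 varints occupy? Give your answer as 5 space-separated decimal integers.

Answer: 3 3 1 2 2

Derivation:
  byte[0]=0xA2 cont=1 payload=0x22=34: acc |= 34<<0 -> acc=34 shift=7
  byte[1]=0xB3 cont=1 payload=0x33=51: acc |= 51<<7 -> acc=6562 shift=14
  byte[2]=0x7F cont=0 payload=0x7F=127: acc |= 127<<14 -> acc=2087330 shift=21 [end]
Varint 1: bytes[0:3] = A2 B3 7F -> value 2087330 (3 byte(s))
  byte[3]=0xB2 cont=1 payload=0x32=50: acc |= 50<<0 -> acc=50 shift=7
  byte[4]=0x97 cont=1 payload=0x17=23: acc |= 23<<7 -> acc=2994 shift=14
  byte[5]=0x56 cont=0 payload=0x56=86: acc |= 86<<14 -> acc=1412018 shift=21 [end]
Varint 2: bytes[3:6] = B2 97 56 -> value 1412018 (3 byte(s))
  byte[6]=0x46 cont=0 payload=0x46=70: acc |= 70<<0 -> acc=70 shift=7 [end]
Varint 3: bytes[6:7] = 46 -> value 70 (1 byte(s))
  byte[7]=0xA3 cont=1 payload=0x23=35: acc |= 35<<0 -> acc=35 shift=7
  byte[8]=0x40 cont=0 payload=0x40=64: acc |= 64<<7 -> acc=8227 shift=14 [end]
Varint 4: bytes[7:9] = A3 40 -> value 8227 (2 byte(s))
  byte[9]=0xD3 cont=1 payload=0x53=83: acc |= 83<<0 -> acc=83 shift=7
  byte[10]=0x65 cont=0 payload=0x65=101: acc |= 101<<7 -> acc=13011 shift=14 [end]
Varint 5: bytes[9:11] = D3 65 -> value 13011 (2 byte(s))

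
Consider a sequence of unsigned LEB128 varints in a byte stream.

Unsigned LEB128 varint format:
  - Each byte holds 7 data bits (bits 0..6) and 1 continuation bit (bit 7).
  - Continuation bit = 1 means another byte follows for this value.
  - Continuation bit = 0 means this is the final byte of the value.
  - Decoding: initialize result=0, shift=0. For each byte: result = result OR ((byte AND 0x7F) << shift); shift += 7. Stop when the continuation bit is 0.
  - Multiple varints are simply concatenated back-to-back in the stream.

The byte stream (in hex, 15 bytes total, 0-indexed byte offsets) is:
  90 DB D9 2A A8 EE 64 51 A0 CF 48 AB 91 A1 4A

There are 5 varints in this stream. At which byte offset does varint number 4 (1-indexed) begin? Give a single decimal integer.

Answer: 8

Derivation:
  byte[0]=0x90 cont=1 payload=0x10=16: acc |= 16<<0 -> acc=16 shift=7
  byte[1]=0xDB cont=1 payload=0x5B=91: acc |= 91<<7 -> acc=11664 shift=14
  byte[2]=0xD9 cont=1 payload=0x59=89: acc |= 89<<14 -> acc=1469840 shift=21
  byte[3]=0x2A cont=0 payload=0x2A=42: acc |= 42<<21 -> acc=89550224 shift=28 [end]
Varint 1: bytes[0:4] = 90 DB D9 2A -> value 89550224 (4 byte(s))
  byte[4]=0xA8 cont=1 payload=0x28=40: acc |= 40<<0 -> acc=40 shift=7
  byte[5]=0xEE cont=1 payload=0x6E=110: acc |= 110<<7 -> acc=14120 shift=14
  byte[6]=0x64 cont=0 payload=0x64=100: acc |= 100<<14 -> acc=1652520 shift=21 [end]
Varint 2: bytes[4:7] = A8 EE 64 -> value 1652520 (3 byte(s))
  byte[7]=0x51 cont=0 payload=0x51=81: acc |= 81<<0 -> acc=81 shift=7 [end]
Varint 3: bytes[7:8] = 51 -> value 81 (1 byte(s))
  byte[8]=0xA0 cont=1 payload=0x20=32: acc |= 32<<0 -> acc=32 shift=7
  byte[9]=0xCF cont=1 payload=0x4F=79: acc |= 79<<7 -> acc=10144 shift=14
  byte[10]=0x48 cont=0 payload=0x48=72: acc |= 72<<14 -> acc=1189792 shift=21 [end]
Varint 4: bytes[8:11] = A0 CF 48 -> value 1189792 (3 byte(s))
  byte[11]=0xAB cont=1 payload=0x2B=43: acc |= 43<<0 -> acc=43 shift=7
  byte[12]=0x91 cont=1 payload=0x11=17: acc |= 17<<7 -> acc=2219 shift=14
  byte[13]=0xA1 cont=1 payload=0x21=33: acc |= 33<<14 -> acc=542891 shift=21
  byte[14]=0x4A cont=0 payload=0x4A=74: acc |= 74<<21 -> acc=155732139 shift=28 [end]
Varint 5: bytes[11:15] = AB 91 A1 4A -> value 155732139 (4 byte(s))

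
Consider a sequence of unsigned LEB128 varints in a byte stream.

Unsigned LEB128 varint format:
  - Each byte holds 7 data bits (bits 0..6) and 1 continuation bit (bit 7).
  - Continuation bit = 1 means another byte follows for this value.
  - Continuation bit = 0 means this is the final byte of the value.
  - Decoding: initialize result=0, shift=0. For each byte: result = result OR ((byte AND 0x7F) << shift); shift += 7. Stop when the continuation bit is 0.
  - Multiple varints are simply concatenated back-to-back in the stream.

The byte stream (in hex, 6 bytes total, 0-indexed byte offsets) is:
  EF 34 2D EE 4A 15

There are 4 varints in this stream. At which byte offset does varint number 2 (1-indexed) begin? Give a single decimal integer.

Answer: 2

Derivation:
  byte[0]=0xEF cont=1 payload=0x6F=111: acc |= 111<<0 -> acc=111 shift=7
  byte[1]=0x34 cont=0 payload=0x34=52: acc |= 52<<7 -> acc=6767 shift=14 [end]
Varint 1: bytes[0:2] = EF 34 -> value 6767 (2 byte(s))
  byte[2]=0x2D cont=0 payload=0x2D=45: acc |= 45<<0 -> acc=45 shift=7 [end]
Varint 2: bytes[2:3] = 2D -> value 45 (1 byte(s))
  byte[3]=0xEE cont=1 payload=0x6E=110: acc |= 110<<0 -> acc=110 shift=7
  byte[4]=0x4A cont=0 payload=0x4A=74: acc |= 74<<7 -> acc=9582 shift=14 [end]
Varint 3: bytes[3:5] = EE 4A -> value 9582 (2 byte(s))
  byte[5]=0x15 cont=0 payload=0x15=21: acc |= 21<<0 -> acc=21 shift=7 [end]
Varint 4: bytes[5:6] = 15 -> value 21 (1 byte(s))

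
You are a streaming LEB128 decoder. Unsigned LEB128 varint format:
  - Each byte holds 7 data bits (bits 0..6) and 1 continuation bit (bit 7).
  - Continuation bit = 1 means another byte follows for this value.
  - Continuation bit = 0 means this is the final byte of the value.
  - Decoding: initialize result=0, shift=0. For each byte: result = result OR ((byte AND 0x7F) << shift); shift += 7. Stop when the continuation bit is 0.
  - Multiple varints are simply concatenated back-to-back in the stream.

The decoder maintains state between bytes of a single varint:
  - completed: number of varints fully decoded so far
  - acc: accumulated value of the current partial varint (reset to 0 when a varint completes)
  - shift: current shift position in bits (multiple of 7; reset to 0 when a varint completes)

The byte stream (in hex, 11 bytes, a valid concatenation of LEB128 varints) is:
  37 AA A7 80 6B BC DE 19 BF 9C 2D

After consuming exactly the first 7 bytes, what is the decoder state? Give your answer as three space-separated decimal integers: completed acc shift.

byte[0]=0x37 cont=0 payload=0x37: varint #1 complete (value=55); reset -> completed=1 acc=0 shift=0
byte[1]=0xAA cont=1 payload=0x2A: acc |= 42<<0 -> completed=1 acc=42 shift=7
byte[2]=0xA7 cont=1 payload=0x27: acc |= 39<<7 -> completed=1 acc=5034 shift=14
byte[3]=0x80 cont=1 payload=0x00: acc |= 0<<14 -> completed=1 acc=5034 shift=21
byte[4]=0x6B cont=0 payload=0x6B: varint #2 complete (value=224400298); reset -> completed=2 acc=0 shift=0
byte[5]=0xBC cont=1 payload=0x3C: acc |= 60<<0 -> completed=2 acc=60 shift=7
byte[6]=0xDE cont=1 payload=0x5E: acc |= 94<<7 -> completed=2 acc=12092 shift=14

Answer: 2 12092 14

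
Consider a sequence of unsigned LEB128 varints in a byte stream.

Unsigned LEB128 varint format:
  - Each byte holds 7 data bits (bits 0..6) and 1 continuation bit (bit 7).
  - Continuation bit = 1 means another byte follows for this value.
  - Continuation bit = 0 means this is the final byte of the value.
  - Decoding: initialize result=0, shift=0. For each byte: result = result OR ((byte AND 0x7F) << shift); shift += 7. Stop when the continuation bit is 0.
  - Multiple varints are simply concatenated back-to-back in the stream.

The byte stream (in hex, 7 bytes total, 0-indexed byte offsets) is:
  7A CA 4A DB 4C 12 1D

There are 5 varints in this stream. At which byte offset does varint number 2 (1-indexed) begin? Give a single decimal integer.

Answer: 1

Derivation:
  byte[0]=0x7A cont=0 payload=0x7A=122: acc |= 122<<0 -> acc=122 shift=7 [end]
Varint 1: bytes[0:1] = 7A -> value 122 (1 byte(s))
  byte[1]=0xCA cont=1 payload=0x4A=74: acc |= 74<<0 -> acc=74 shift=7
  byte[2]=0x4A cont=0 payload=0x4A=74: acc |= 74<<7 -> acc=9546 shift=14 [end]
Varint 2: bytes[1:3] = CA 4A -> value 9546 (2 byte(s))
  byte[3]=0xDB cont=1 payload=0x5B=91: acc |= 91<<0 -> acc=91 shift=7
  byte[4]=0x4C cont=0 payload=0x4C=76: acc |= 76<<7 -> acc=9819 shift=14 [end]
Varint 3: bytes[3:5] = DB 4C -> value 9819 (2 byte(s))
  byte[5]=0x12 cont=0 payload=0x12=18: acc |= 18<<0 -> acc=18 shift=7 [end]
Varint 4: bytes[5:6] = 12 -> value 18 (1 byte(s))
  byte[6]=0x1D cont=0 payload=0x1D=29: acc |= 29<<0 -> acc=29 shift=7 [end]
Varint 5: bytes[6:7] = 1D -> value 29 (1 byte(s))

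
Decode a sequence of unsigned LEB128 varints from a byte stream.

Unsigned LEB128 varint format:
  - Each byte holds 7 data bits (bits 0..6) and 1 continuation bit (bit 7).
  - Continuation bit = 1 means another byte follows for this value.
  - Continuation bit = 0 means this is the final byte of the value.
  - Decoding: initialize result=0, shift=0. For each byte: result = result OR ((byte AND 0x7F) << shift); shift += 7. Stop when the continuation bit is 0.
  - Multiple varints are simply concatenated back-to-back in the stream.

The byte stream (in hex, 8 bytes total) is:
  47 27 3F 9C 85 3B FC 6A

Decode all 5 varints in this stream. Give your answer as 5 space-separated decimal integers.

  byte[0]=0x47 cont=0 payload=0x47=71: acc |= 71<<0 -> acc=71 shift=7 [end]
Varint 1: bytes[0:1] = 47 -> value 71 (1 byte(s))
  byte[1]=0x27 cont=0 payload=0x27=39: acc |= 39<<0 -> acc=39 shift=7 [end]
Varint 2: bytes[1:2] = 27 -> value 39 (1 byte(s))
  byte[2]=0x3F cont=0 payload=0x3F=63: acc |= 63<<0 -> acc=63 shift=7 [end]
Varint 3: bytes[2:3] = 3F -> value 63 (1 byte(s))
  byte[3]=0x9C cont=1 payload=0x1C=28: acc |= 28<<0 -> acc=28 shift=7
  byte[4]=0x85 cont=1 payload=0x05=5: acc |= 5<<7 -> acc=668 shift=14
  byte[5]=0x3B cont=0 payload=0x3B=59: acc |= 59<<14 -> acc=967324 shift=21 [end]
Varint 4: bytes[3:6] = 9C 85 3B -> value 967324 (3 byte(s))
  byte[6]=0xFC cont=1 payload=0x7C=124: acc |= 124<<0 -> acc=124 shift=7
  byte[7]=0x6A cont=0 payload=0x6A=106: acc |= 106<<7 -> acc=13692 shift=14 [end]
Varint 5: bytes[6:8] = FC 6A -> value 13692 (2 byte(s))

Answer: 71 39 63 967324 13692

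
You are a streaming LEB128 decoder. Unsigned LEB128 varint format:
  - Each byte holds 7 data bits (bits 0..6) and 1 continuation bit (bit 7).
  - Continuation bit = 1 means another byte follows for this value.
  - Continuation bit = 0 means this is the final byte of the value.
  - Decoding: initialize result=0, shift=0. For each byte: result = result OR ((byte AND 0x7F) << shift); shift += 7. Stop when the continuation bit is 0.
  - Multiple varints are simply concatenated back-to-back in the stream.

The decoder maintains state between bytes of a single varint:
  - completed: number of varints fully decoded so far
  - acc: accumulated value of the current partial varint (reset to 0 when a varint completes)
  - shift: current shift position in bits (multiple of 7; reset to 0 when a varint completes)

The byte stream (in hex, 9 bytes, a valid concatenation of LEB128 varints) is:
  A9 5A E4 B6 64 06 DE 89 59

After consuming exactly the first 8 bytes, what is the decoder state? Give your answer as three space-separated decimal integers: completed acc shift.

byte[0]=0xA9 cont=1 payload=0x29: acc |= 41<<0 -> completed=0 acc=41 shift=7
byte[1]=0x5A cont=0 payload=0x5A: varint #1 complete (value=11561); reset -> completed=1 acc=0 shift=0
byte[2]=0xE4 cont=1 payload=0x64: acc |= 100<<0 -> completed=1 acc=100 shift=7
byte[3]=0xB6 cont=1 payload=0x36: acc |= 54<<7 -> completed=1 acc=7012 shift=14
byte[4]=0x64 cont=0 payload=0x64: varint #2 complete (value=1645412); reset -> completed=2 acc=0 shift=0
byte[5]=0x06 cont=0 payload=0x06: varint #3 complete (value=6); reset -> completed=3 acc=0 shift=0
byte[6]=0xDE cont=1 payload=0x5E: acc |= 94<<0 -> completed=3 acc=94 shift=7
byte[7]=0x89 cont=1 payload=0x09: acc |= 9<<7 -> completed=3 acc=1246 shift=14

Answer: 3 1246 14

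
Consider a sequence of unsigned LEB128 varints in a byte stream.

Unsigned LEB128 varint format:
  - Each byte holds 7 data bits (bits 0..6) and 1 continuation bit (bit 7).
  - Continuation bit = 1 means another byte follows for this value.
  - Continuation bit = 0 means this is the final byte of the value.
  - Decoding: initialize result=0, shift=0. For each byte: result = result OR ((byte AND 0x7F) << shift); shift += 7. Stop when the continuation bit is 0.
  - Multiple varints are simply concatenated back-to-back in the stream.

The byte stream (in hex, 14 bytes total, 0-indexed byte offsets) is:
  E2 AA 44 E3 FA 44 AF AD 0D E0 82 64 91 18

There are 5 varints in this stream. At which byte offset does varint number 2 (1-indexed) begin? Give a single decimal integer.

Answer: 3

Derivation:
  byte[0]=0xE2 cont=1 payload=0x62=98: acc |= 98<<0 -> acc=98 shift=7
  byte[1]=0xAA cont=1 payload=0x2A=42: acc |= 42<<7 -> acc=5474 shift=14
  byte[2]=0x44 cont=0 payload=0x44=68: acc |= 68<<14 -> acc=1119586 shift=21 [end]
Varint 1: bytes[0:3] = E2 AA 44 -> value 1119586 (3 byte(s))
  byte[3]=0xE3 cont=1 payload=0x63=99: acc |= 99<<0 -> acc=99 shift=7
  byte[4]=0xFA cont=1 payload=0x7A=122: acc |= 122<<7 -> acc=15715 shift=14
  byte[5]=0x44 cont=0 payload=0x44=68: acc |= 68<<14 -> acc=1129827 shift=21 [end]
Varint 2: bytes[3:6] = E3 FA 44 -> value 1129827 (3 byte(s))
  byte[6]=0xAF cont=1 payload=0x2F=47: acc |= 47<<0 -> acc=47 shift=7
  byte[7]=0xAD cont=1 payload=0x2D=45: acc |= 45<<7 -> acc=5807 shift=14
  byte[8]=0x0D cont=0 payload=0x0D=13: acc |= 13<<14 -> acc=218799 shift=21 [end]
Varint 3: bytes[6:9] = AF AD 0D -> value 218799 (3 byte(s))
  byte[9]=0xE0 cont=1 payload=0x60=96: acc |= 96<<0 -> acc=96 shift=7
  byte[10]=0x82 cont=1 payload=0x02=2: acc |= 2<<7 -> acc=352 shift=14
  byte[11]=0x64 cont=0 payload=0x64=100: acc |= 100<<14 -> acc=1638752 shift=21 [end]
Varint 4: bytes[9:12] = E0 82 64 -> value 1638752 (3 byte(s))
  byte[12]=0x91 cont=1 payload=0x11=17: acc |= 17<<0 -> acc=17 shift=7
  byte[13]=0x18 cont=0 payload=0x18=24: acc |= 24<<7 -> acc=3089 shift=14 [end]
Varint 5: bytes[12:14] = 91 18 -> value 3089 (2 byte(s))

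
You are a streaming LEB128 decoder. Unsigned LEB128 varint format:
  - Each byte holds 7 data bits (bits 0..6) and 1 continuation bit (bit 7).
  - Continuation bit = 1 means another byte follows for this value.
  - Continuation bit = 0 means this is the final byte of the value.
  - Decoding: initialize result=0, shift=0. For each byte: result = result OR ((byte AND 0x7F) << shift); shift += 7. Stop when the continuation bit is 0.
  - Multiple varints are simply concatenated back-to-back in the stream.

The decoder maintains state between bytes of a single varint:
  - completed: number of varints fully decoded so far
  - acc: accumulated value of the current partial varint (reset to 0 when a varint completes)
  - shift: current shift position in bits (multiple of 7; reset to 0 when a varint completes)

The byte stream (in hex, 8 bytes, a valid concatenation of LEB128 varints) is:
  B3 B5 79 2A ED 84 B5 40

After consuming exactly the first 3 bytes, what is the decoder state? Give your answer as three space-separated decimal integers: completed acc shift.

byte[0]=0xB3 cont=1 payload=0x33: acc |= 51<<0 -> completed=0 acc=51 shift=7
byte[1]=0xB5 cont=1 payload=0x35: acc |= 53<<7 -> completed=0 acc=6835 shift=14
byte[2]=0x79 cont=0 payload=0x79: varint #1 complete (value=1989299); reset -> completed=1 acc=0 shift=0

Answer: 1 0 0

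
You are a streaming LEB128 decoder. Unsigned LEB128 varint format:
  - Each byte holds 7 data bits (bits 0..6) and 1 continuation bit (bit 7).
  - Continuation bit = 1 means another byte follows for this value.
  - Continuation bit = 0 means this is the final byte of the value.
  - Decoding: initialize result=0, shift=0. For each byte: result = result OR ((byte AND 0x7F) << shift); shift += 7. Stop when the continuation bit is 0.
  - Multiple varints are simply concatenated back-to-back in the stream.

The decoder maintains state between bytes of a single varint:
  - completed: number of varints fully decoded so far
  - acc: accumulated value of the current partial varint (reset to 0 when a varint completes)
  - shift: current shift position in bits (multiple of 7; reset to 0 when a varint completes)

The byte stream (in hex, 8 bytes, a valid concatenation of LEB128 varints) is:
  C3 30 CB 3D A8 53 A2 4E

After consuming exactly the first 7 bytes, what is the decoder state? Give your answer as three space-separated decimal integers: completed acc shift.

Answer: 3 34 7

Derivation:
byte[0]=0xC3 cont=1 payload=0x43: acc |= 67<<0 -> completed=0 acc=67 shift=7
byte[1]=0x30 cont=0 payload=0x30: varint #1 complete (value=6211); reset -> completed=1 acc=0 shift=0
byte[2]=0xCB cont=1 payload=0x4B: acc |= 75<<0 -> completed=1 acc=75 shift=7
byte[3]=0x3D cont=0 payload=0x3D: varint #2 complete (value=7883); reset -> completed=2 acc=0 shift=0
byte[4]=0xA8 cont=1 payload=0x28: acc |= 40<<0 -> completed=2 acc=40 shift=7
byte[5]=0x53 cont=0 payload=0x53: varint #3 complete (value=10664); reset -> completed=3 acc=0 shift=0
byte[6]=0xA2 cont=1 payload=0x22: acc |= 34<<0 -> completed=3 acc=34 shift=7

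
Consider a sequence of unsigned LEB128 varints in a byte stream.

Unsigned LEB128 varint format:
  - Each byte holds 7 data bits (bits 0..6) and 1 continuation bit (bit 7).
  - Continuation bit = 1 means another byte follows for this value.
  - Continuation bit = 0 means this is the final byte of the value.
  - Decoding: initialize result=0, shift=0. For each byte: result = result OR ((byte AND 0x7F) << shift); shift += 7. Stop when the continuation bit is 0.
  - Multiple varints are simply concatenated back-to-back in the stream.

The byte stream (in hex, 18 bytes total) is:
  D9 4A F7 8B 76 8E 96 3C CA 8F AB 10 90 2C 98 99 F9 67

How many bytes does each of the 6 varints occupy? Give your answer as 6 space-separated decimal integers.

Answer: 2 3 3 4 2 4

Derivation:
  byte[0]=0xD9 cont=1 payload=0x59=89: acc |= 89<<0 -> acc=89 shift=7
  byte[1]=0x4A cont=0 payload=0x4A=74: acc |= 74<<7 -> acc=9561 shift=14 [end]
Varint 1: bytes[0:2] = D9 4A -> value 9561 (2 byte(s))
  byte[2]=0xF7 cont=1 payload=0x77=119: acc |= 119<<0 -> acc=119 shift=7
  byte[3]=0x8B cont=1 payload=0x0B=11: acc |= 11<<7 -> acc=1527 shift=14
  byte[4]=0x76 cont=0 payload=0x76=118: acc |= 118<<14 -> acc=1934839 shift=21 [end]
Varint 2: bytes[2:5] = F7 8B 76 -> value 1934839 (3 byte(s))
  byte[5]=0x8E cont=1 payload=0x0E=14: acc |= 14<<0 -> acc=14 shift=7
  byte[6]=0x96 cont=1 payload=0x16=22: acc |= 22<<7 -> acc=2830 shift=14
  byte[7]=0x3C cont=0 payload=0x3C=60: acc |= 60<<14 -> acc=985870 shift=21 [end]
Varint 3: bytes[5:8] = 8E 96 3C -> value 985870 (3 byte(s))
  byte[8]=0xCA cont=1 payload=0x4A=74: acc |= 74<<0 -> acc=74 shift=7
  byte[9]=0x8F cont=1 payload=0x0F=15: acc |= 15<<7 -> acc=1994 shift=14
  byte[10]=0xAB cont=1 payload=0x2B=43: acc |= 43<<14 -> acc=706506 shift=21
  byte[11]=0x10 cont=0 payload=0x10=16: acc |= 16<<21 -> acc=34260938 shift=28 [end]
Varint 4: bytes[8:12] = CA 8F AB 10 -> value 34260938 (4 byte(s))
  byte[12]=0x90 cont=1 payload=0x10=16: acc |= 16<<0 -> acc=16 shift=7
  byte[13]=0x2C cont=0 payload=0x2C=44: acc |= 44<<7 -> acc=5648 shift=14 [end]
Varint 5: bytes[12:14] = 90 2C -> value 5648 (2 byte(s))
  byte[14]=0x98 cont=1 payload=0x18=24: acc |= 24<<0 -> acc=24 shift=7
  byte[15]=0x99 cont=1 payload=0x19=25: acc |= 25<<7 -> acc=3224 shift=14
  byte[16]=0xF9 cont=1 payload=0x79=121: acc |= 121<<14 -> acc=1985688 shift=21
  byte[17]=0x67 cont=0 payload=0x67=103: acc |= 103<<21 -> acc=217992344 shift=28 [end]
Varint 6: bytes[14:18] = 98 99 F9 67 -> value 217992344 (4 byte(s))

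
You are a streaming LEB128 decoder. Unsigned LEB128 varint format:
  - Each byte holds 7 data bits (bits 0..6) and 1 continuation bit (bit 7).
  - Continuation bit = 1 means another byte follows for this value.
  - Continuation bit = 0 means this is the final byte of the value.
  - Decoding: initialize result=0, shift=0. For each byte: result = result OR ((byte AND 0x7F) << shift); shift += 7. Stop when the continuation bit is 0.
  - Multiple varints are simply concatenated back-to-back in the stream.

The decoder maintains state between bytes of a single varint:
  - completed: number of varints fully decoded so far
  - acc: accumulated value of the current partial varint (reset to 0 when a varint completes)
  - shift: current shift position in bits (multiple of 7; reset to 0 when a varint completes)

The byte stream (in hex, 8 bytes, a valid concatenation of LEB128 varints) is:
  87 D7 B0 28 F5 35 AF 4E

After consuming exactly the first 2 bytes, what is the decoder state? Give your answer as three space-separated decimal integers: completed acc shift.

byte[0]=0x87 cont=1 payload=0x07: acc |= 7<<0 -> completed=0 acc=7 shift=7
byte[1]=0xD7 cont=1 payload=0x57: acc |= 87<<7 -> completed=0 acc=11143 shift=14

Answer: 0 11143 14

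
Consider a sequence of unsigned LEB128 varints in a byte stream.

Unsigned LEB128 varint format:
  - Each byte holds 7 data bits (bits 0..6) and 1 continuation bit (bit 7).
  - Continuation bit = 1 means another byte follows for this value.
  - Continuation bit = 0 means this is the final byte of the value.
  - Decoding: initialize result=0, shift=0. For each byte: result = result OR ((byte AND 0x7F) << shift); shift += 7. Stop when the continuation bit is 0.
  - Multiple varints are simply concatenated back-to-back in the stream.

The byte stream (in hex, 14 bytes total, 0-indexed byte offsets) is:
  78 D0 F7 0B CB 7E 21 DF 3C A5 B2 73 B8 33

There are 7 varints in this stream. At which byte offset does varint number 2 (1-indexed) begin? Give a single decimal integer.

  byte[0]=0x78 cont=0 payload=0x78=120: acc |= 120<<0 -> acc=120 shift=7 [end]
Varint 1: bytes[0:1] = 78 -> value 120 (1 byte(s))
  byte[1]=0xD0 cont=1 payload=0x50=80: acc |= 80<<0 -> acc=80 shift=7
  byte[2]=0xF7 cont=1 payload=0x77=119: acc |= 119<<7 -> acc=15312 shift=14
  byte[3]=0x0B cont=0 payload=0x0B=11: acc |= 11<<14 -> acc=195536 shift=21 [end]
Varint 2: bytes[1:4] = D0 F7 0B -> value 195536 (3 byte(s))
  byte[4]=0xCB cont=1 payload=0x4B=75: acc |= 75<<0 -> acc=75 shift=7
  byte[5]=0x7E cont=0 payload=0x7E=126: acc |= 126<<7 -> acc=16203 shift=14 [end]
Varint 3: bytes[4:6] = CB 7E -> value 16203 (2 byte(s))
  byte[6]=0x21 cont=0 payload=0x21=33: acc |= 33<<0 -> acc=33 shift=7 [end]
Varint 4: bytes[6:7] = 21 -> value 33 (1 byte(s))
  byte[7]=0xDF cont=1 payload=0x5F=95: acc |= 95<<0 -> acc=95 shift=7
  byte[8]=0x3C cont=0 payload=0x3C=60: acc |= 60<<7 -> acc=7775 shift=14 [end]
Varint 5: bytes[7:9] = DF 3C -> value 7775 (2 byte(s))
  byte[9]=0xA5 cont=1 payload=0x25=37: acc |= 37<<0 -> acc=37 shift=7
  byte[10]=0xB2 cont=1 payload=0x32=50: acc |= 50<<7 -> acc=6437 shift=14
  byte[11]=0x73 cont=0 payload=0x73=115: acc |= 115<<14 -> acc=1890597 shift=21 [end]
Varint 6: bytes[9:12] = A5 B2 73 -> value 1890597 (3 byte(s))
  byte[12]=0xB8 cont=1 payload=0x38=56: acc |= 56<<0 -> acc=56 shift=7
  byte[13]=0x33 cont=0 payload=0x33=51: acc |= 51<<7 -> acc=6584 shift=14 [end]
Varint 7: bytes[12:14] = B8 33 -> value 6584 (2 byte(s))

Answer: 1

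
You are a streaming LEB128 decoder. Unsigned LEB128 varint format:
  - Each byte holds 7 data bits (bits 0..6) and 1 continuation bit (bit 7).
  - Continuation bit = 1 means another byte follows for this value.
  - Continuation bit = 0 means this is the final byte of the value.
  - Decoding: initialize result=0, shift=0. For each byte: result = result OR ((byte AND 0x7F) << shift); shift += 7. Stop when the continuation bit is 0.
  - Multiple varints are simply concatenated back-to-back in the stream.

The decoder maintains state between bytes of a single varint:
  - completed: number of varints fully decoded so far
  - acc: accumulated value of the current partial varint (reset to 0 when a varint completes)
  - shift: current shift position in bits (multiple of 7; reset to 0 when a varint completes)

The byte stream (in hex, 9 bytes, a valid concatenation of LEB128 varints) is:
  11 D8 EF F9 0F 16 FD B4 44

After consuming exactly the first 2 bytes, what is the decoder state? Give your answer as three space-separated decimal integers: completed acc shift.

byte[0]=0x11 cont=0 payload=0x11: varint #1 complete (value=17); reset -> completed=1 acc=0 shift=0
byte[1]=0xD8 cont=1 payload=0x58: acc |= 88<<0 -> completed=1 acc=88 shift=7

Answer: 1 88 7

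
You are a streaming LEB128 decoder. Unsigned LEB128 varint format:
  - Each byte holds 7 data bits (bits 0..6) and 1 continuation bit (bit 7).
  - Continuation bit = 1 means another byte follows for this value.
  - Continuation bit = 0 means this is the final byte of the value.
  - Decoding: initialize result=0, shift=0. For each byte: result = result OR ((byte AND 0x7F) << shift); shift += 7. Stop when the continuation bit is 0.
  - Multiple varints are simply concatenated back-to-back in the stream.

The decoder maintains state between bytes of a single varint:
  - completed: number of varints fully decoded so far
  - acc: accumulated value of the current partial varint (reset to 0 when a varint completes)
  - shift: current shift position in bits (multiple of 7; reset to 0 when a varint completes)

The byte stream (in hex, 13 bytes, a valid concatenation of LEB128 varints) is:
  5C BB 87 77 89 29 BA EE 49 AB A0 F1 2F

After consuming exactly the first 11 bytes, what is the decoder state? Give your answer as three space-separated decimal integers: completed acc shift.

byte[0]=0x5C cont=0 payload=0x5C: varint #1 complete (value=92); reset -> completed=1 acc=0 shift=0
byte[1]=0xBB cont=1 payload=0x3B: acc |= 59<<0 -> completed=1 acc=59 shift=7
byte[2]=0x87 cont=1 payload=0x07: acc |= 7<<7 -> completed=1 acc=955 shift=14
byte[3]=0x77 cont=0 payload=0x77: varint #2 complete (value=1950651); reset -> completed=2 acc=0 shift=0
byte[4]=0x89 cont=1 payload=0x09: acc |= 9<<0 -> completed=2 acc=9 shift=7
byte[5]=0x29 cont=0 payload=0x29: varint #3 complete (value=5257); reset -> completed=3 acc=0 shift=0
byte[6]=0xBA cont=1 payload=0x3A: acc |= 58<<0 -> completed=3 acc=58 shift=7
byte[7]=0xEE cont=1 payload=0x6E: acc |= 110<<7 -> completed=3 acc=14138 shift=14
byte[8]=0x49 cont=0 payload=0x49: varint #4 complete (value=1210170); reset -> completed=4 acc=0 shift=0
byte[9]=0xAB cont=1 payload=0x2B: acc |= 43<<0 -> completed=4 acc=43 shift=7
byte[10]=0xA0 cont=1 payload=0x20: acc |= 32<<7 -> completed=4 acc=4139 shift=14

Answer: 4 4139 14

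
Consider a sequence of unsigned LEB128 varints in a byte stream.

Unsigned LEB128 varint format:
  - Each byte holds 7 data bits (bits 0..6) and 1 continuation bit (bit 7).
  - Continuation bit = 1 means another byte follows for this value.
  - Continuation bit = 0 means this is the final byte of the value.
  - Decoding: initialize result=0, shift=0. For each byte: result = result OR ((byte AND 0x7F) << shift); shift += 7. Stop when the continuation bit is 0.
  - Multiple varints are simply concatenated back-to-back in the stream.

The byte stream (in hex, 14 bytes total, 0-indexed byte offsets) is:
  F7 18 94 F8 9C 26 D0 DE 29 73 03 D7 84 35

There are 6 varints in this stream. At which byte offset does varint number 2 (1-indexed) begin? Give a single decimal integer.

  byte[0]=0xF7 cont=1 payload=0x77=119: acc |= 119<<0 -> acc=119 shift=7
  byte[1]=0x18 cont=0 payload=0x18=24: acc |= 24<<7 -> acc=3191 shift=14 [end]
Varint 1: bytes[0:2] = F7 18 -> value 3191 (2 byte(s))
  byte[2]=0x94 cont=1 payload=0x14=20: acc |= 20<<0 -> acc=20 shift=7
  byte[3]=0xF8 cont=1 payload=0x78=120: acc |= 120<<7 -> acc=15380 shift=14
  byte[4]=0x9C cont=1 payload=0x1C=28: acc |= 28<<14 -> acc=474132 shift=21
  byte[5]=0x26 cont=0 payload=0x26=38: acc |= 38<<21 -> acc=80165908 shift=28 [end]
Varint 2: bytes[2:6] = 94 F8 9C 26 -> value 80165908 (4 byte(s))
  byte[6]=0xD0 cont=1 payload=0x50=80: acc |= 80<<0 -> acc=80 shift=7
  byte[7]=0xDE cont=1 payload=0x5E=94: acc |= 94<<7 -> acc=12112 shift=14
  byte[8]=0x29 cont=0 payload=0x29=41: acc |= 41<<14 -> acc=683856 shift=21 [end]
Varint 3: bytes[6:9] = D0 DE 29 -> value 683856 (3 byte(s))
  byte[9]=0x73 cont=0 payload=0x73=115: acc |= 115<<0 -> acc=115 shift=7 [end]
Varint 4: bytes[9:10] = 73 -> value 115 (1 byte(s))
  byte[10]=0x03 cont=0 payload=0x03=3: acc |= 3<<0 -> acc=3 shift=7 [end]
Varint 5: bytes[10:11] = 03 -> value 3 (1 byte(s))
  byte[11]=0xD7 cont=1 payload=0x57=87: acc |= 87<<0 -> acc=87 shift=7
  byte[12]=0x84 cont=1 payload=0x04=4: acc |= 4<<7 -> acc=599 shift=14
  byte[13]=0x35 cont=0 payload=0x35=53: acc |= 53<<14 -> acc=868951 shift=21 [end]
Varint 6: bytes[11:14] = D7 84 35 -> value 868951 (3 byte(s))

Answer: 2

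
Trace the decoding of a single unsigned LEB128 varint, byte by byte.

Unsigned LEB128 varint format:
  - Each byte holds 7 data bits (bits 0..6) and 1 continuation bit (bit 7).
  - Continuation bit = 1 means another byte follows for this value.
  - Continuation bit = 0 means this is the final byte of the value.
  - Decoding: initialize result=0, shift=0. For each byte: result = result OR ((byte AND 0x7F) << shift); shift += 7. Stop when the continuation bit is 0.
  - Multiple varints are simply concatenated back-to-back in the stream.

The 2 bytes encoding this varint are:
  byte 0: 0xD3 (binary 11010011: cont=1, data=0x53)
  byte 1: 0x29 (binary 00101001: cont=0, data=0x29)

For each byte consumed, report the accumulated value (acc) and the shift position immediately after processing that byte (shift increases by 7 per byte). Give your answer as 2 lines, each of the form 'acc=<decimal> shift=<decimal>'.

Answer: acc=83 shift=7
acc=5331 shift=14

Derivation:
byte 0=0xD3: payload=0x53=83, contrib = 83<<0 = 83; acc -> 83, shift -> 7
byte 1=0x29: payload=0x29=41, contrib = 41<<7 = 5248; acc -> 5331, shift -> 14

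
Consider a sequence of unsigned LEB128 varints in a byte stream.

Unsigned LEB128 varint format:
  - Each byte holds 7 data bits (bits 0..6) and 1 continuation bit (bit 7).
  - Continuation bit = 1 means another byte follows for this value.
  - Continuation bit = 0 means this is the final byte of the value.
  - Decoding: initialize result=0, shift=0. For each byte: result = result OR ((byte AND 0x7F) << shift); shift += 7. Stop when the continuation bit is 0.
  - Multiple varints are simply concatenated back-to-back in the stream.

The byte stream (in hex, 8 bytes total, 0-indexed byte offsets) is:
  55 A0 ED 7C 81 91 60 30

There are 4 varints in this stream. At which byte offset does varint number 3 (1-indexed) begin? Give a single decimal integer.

Answer: 4

Derivation:
  byte[0]=0x55 cont=0 payload=0x55=85: acc |= 85<<0 -> acc=85 shift=7 [end]
Varint 1: bytes[0:1] = 55 -> value 85 (1 byte(s))
  byte[1]=0xA0 cont=1 payload=0x20=32: acc |= 32<<0 -> acc=32 shift=7
  byte[2]=0xED cont=1 payload=0x6D=109: acc |= 109<<7 -> acc=13984 shift=14
  byte[3]=0x7C cont=0 payload=0x7C=124: acc |= 124<<14 -> acc=2045600 shift=21 [end]
Varint 2: bytes[1:4] = A0 ED 7C -> value 2045600 (3 byte(s))
  byte[4]=0x81 cont=1 payload=0x01=1: acc |= 1<<0 -> acc=1 shift=7
  byte[5]=0x91 cont=1 payload=0x11=17: acc |= 17<<7 -> acc=2177 shift=14
  byte[6]=0x60 cont=0 payload=0x60=96: acc |= 96<<14 -> acc=1575041 shift=21 [end]
Varint 3: bytes[4:7] = 81 91 60 -> value 1575041 (3 byte(s))
  byte[7]=0x30 cont=0 payload=0x30=48: acc |= 48<<0 -> acc=48 shift=7 [end]
Varint 4: bytes[7:8] = 30 -> value 48 (1 byte(s))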